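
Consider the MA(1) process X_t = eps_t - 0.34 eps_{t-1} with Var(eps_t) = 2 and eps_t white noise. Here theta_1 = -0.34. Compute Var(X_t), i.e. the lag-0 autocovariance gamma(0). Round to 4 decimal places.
\gamma(0) = 2.2312

For an MA(q) process X_t = eps_t + sum_i theta_i eps_{t-i} with
Var(eps_t) = sigma^2, the variance is
  gamma(0) = sigma^2 * (1 + sum_i theta_i^2).
  sum_i theta_i^2 = (-0.34)^2 = 0.1156.
  gamma(0) = 2 * (1 + 0.1156) = 2 * 1.1156 = 2.2312.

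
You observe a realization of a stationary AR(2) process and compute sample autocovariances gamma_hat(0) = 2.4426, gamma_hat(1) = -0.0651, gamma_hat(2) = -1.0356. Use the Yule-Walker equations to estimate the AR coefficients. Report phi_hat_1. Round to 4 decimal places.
\hat\phi_{1} = -0.0380

The Yule-Walker equations for an AR(p) process read, in matrix form,
  Gamma_p phi = r_p,   with   (Gamma_p)_{ij} = gamma(|i - j|),
                       (r_p)_i = gamma(i),   i,j = 1..p.
Substitute the sample gammas (Toeplitz matrix and right-hand side of size 2):
  Gamma_p = [[2.4426, -0.0651], [-0.0651, 2.4426]]
  r_p     = [-0.0651, -1.0356]
Written out:
  2.4426 phi_1 - 0.0651 phi_2 = -0.0651
  -0.0651 phi_1 + 2.4426 phi_2 = -1.0356
Solve by Cramer's rule:
  det = gamma(0)^2 - gamma(1)^2 = (2.4426)^2 - (-0.0651)^2 = 5.96629476 - 0.00423801 = 5.96205675
  phi_hat_1 = [gamma(1) gamma(0) - gamma(1) gamma(2)] / det = [(-0.0651)(2.4426) - (-0.0651)(-1.0356)] / 5.96205675 = -0.22643082 / 5.96205675 = -0.038
  phi_hat_2 = [gamma(0) gamma(2) - gamma(1)^2] / det = [(2.4426)(-1.0356) - (-0.0651)^2] / 5.96205675 = -2.53379457 / 5.96205675 = -0.425
So phi_hat = [-0.0380, -0.4250].
Therefore phi_hat_1 = -0.0380.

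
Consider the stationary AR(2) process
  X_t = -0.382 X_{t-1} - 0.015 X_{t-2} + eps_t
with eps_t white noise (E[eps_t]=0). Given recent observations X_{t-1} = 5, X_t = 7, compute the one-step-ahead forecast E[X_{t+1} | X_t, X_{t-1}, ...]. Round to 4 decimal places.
E[X_{t+1} \mid \mathcal F_t] = -2.7490

For an AR(p) model X_t = c + sum_i phi_i X_{t-i} + eps_t, the
one-step-ahead conditional mean is
  E[X_{t+1} | X_t, ...] = c + sum_i phi_i X_{t+1-i}.
Substitute known values:
  E[X_{t+1} | ...] = (-0.382) * (7) + (-0.015) * (5)
                   = -2.7490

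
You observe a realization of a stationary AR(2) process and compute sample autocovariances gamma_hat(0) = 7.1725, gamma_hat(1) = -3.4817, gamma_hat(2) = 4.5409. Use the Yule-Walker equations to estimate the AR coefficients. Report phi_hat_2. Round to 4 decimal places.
\hat\phi_{2} = 0.5200

The Yule-Walker equations for an AR(p) process read, in matrix form,
  Gamma_p phi = r_p,   with   (Gamma_p)_{ij} = gamma(|i - j|),
                       (r_p)_i = gamma(i),   i,j = 1..p.
Substitute the sample gammas (Toeplitz matrix and right-hand side of size 2):
  Gamma_p = [[7.1725, -3.4817], [-3.4817, 7.1725]]
  r_p     = [-3.4817, 4.5409]
Written out:
  7.1725 phi_1 - 3.4817 phi_2 = -3.4817
  -3.4817 phi_1 + 7.1725 phi_2 = 4.5409
Solve by Cramer's rule:
  det = gamma(0)^2 - gamma(1)^2 = (7.1725)^2 - (-3.4817)^2 = 51.44475625 - 12.12223489 = 39.32252136
  phi_hat_1 = [gamma(1) gamma(0) - gamma(1) gamma(2)] / det = [(-3.4817)(7.1725) - (-3.4817)(4.5409)] / 39.32252136 = -9.16244172 / 39.32252136 = -0.233
  phi_hat_2 = [gamma(0) gamma(2) - gamma(1)^2] / det = [(7.1725)(4.5409) - (-3.4817)^2] / 39.32252136 = 20.44737036 / 39.32252136 = 0.52
So phi_hat = [-0.2330, 0.5200].
Therefore phi_hat_2 = 0.5200.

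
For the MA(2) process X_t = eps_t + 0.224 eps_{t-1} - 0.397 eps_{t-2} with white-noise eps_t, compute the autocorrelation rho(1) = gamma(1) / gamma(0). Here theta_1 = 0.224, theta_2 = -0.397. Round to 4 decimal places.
\rho(1) = 0.1118

For an MA(q) process with theta_0 = 1, the autocovariance is
  gamma(k) = sigma^2 * sum_{i=0..q-k} theta_i * theta_{i+k},
and rho(k) = gamma(k) / gamma(0). Sigma^2 cancels.
  numerator   = (1)*(0.224) + (0.224)*(-0.397) = 0.135072.
  denominator = (1)^2 + (0.224)^2 + (-0.397)^2 = 1.207785.
  rho(1) = 0.135072 / 1.207785 = 0.1118.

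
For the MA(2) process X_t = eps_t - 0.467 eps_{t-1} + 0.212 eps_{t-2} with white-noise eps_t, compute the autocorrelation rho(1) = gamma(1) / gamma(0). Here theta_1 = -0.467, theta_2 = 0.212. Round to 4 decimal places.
\rho(1) = -0.4481

For an MA(q) process with theta_0 = 1, the autocovariance is
  gamma(k) = sigma^2 * sum_{i=0..q-k} theta_i * theta_{i+k},
and rho(k) = gamma(k) / gamma(0). Sigma^2 cancels.
  numerator   = (1)*(-0.467) + (-0.467)*(0.212) = -0.566004.
  denominator = (1)^2 + (-0.467)^2 + (0.212)^2 = 1.263033.
  rho(1) = -0.566004 / 1.263033 = -0.4481.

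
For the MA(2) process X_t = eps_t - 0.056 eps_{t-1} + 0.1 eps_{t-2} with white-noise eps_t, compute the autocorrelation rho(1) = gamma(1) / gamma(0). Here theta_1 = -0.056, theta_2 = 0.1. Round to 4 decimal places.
\rho(1) = -0.0608

For an MA(q) process with theta_0 = 1, the autocovariance is
  gamma(k) = sigma^2 * sum_{i=0..q-k} theta_i * theta_{i+k},
and rho(k) = gamma(k) / gamma(0). Sigma^2 cancels.
  numerator   = (1)*(-0.056) + (-0.056)*(0.1) = -0.0616.
  denominator = (1)^2 + (-0.056)^2 + (0.1)^2 = 1.013136.
  rho(1) = -0.0616 / 1.013136 = -0.0608.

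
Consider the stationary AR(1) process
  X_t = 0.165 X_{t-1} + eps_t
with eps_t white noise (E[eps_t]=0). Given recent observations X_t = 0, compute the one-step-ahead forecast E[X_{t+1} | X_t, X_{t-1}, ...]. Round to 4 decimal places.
E[X_{t+1} \mid \mathcal F_t] = 0.0000

For an AR(p) model X_t = c + sum_i phi_i X_{t-i} + eps_t, the
one-step-ahead conditional mean is
  E[X_{t+1} | X_t, ...] = c + sum_i phi_i X_{t+1-i}.
Substitute known values:
  E[X_{t+1} | ...] = (0.165) * (0)
                   = 0.0000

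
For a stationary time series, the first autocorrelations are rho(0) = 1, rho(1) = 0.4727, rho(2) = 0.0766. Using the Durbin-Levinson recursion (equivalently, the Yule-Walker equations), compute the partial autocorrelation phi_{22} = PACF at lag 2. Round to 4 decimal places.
\phi_{22} = -0.1891

The PACF at lag k is phi_{kk}, the last component of the solution
to the Yule-Walker system G_k phi = r_k where
  (G_k)_{ij} = rho(|i - j|), (r_k)_i = rho(i), i,j = 1..k.
Equivalently, Durbin-Levinson gives phi_{kk} iteratively:
  phi_{11} = rho(1)
  phi_{kk} = [rho(k) - sum_{j=1..k-1} phi_{k-1,j} rho(k-j)]
            / [1 - sum_{j=1..k-1} phi_{k-1,j} rho(j)],
  phi_{k,j} = phi_{k-1,j} - phi_{kk} phi_{k-1,k-j},  j = 1..k-1.
Step k = 1:
  phi_11 = rho(1) = 0.4727.
Step k = 2:
  phi_22 = [rho(2) - phi_11 rho(1)] / [1 - phi_11 rho(1)] = [0.0766 - (0.4727)(0.4727)] / [1 - (0.4727)(0.4727)]
         = -0.14684529 / 0.77655471 = -0.1891.
Therefore phi_{22} = -0.1891.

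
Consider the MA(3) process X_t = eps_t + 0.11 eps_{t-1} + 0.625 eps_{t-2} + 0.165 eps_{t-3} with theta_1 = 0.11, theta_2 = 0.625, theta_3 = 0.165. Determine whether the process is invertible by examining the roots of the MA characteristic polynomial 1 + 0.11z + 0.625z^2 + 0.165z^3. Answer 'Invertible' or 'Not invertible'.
\text{Invertible}

The MA(q) characteristic polynomial is P(z) = 1 + 0.11z + 0.625z^2 + 0.165z^3.
Invertibility requires all roots to lie outside the unit circle, i.e. |z| > 1 for every root.
Degree 3: look for a simple real root z0 first, then factor out (1 - z/z0) and solve the remaining quadratic.
Testing z0 = -4: P(-4) = 1 + (0.11)(-4) + (0.625)(-4)^2 + (0.165)(-4)^3
  = 1 + (-0.44) + (10) + (-10.56) = 0.  So z_0 = -4 is a root, |z_0| = 4.
Divide out the factor (1 + 0.25 z) = (1 - z/z0) (since 1/z0 = -0.25):
  P(z) = (1 + 0.25 z)(1 + (-0.14) z + (0.66) z^2)
  [check: z-coef -0.14 - (-0.25) = 0.11; z^2-coef 0.66 - (-0.25)(-0.14) = 0.625; z^3-coef -(-0.25)(0.66) = 0.165.]
Remaining roots from the quadratic factor 1 + (-0.14) z + (0.66) z^2:
  Set 1 + (-0.14) z + (0.66) z^2 = 0, i.e. a z^2 + b z + c = 0 with a = 0.66, b = -0.14, c = 1.
  Discriminant D = b^2 - 4ac = (-0.14)^2 - 4*(0.66)*1 = 0.0196 - (2.64) = -2.6204.
  D < 0, so the roots are the complex-conjugate pair z = (-b +/- i sqrt(-D)) / (2a) = 0.1061 +/- 1.2263i.
  For a conjugate pair |z|^2 = z * conj(z) = (product of roots) = c/a = 1/(0.66) = 1.515152, so |z| = sqrt(1.515152) = 1.2309 for both roots.
Moduli of all roots: 4.0000, 1.2309, 1.2309.
All moduli strictly greater than 1? Yes.
Verdict: Invertible.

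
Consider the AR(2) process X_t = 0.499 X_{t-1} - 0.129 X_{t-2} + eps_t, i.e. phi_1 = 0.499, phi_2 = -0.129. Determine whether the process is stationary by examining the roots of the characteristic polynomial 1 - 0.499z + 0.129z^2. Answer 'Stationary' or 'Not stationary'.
\text{Stationary}

The AR(p) characteristic polynomial is P(z) = 1 - 0.499z + 0.129z^2.
Stationarity requires all roots to lie outside the unit circle, i.e. |z| > 1 for every root.
Set 1 + (-0.499) z + (0.129) z^2 = 0, i.e. a z^2 + b z + c = 0 with a = 0.129, b = -0.499, c = 1.
Discriminant D = b^2 - 4ac = (-0.499)^2 - 4*(0.129)*1 = 0.249001 - (0.516) = -0.266999.
D < 0, so the roots are the complex-conjugate pair z = (-b +/- i sqrt(-D)) / (2a) = 1.9341 +/- 2.0028i.
For a conjugate pair |z|^2 = z * conj(z) = (product of roots) = c/a = 1/(0.129) = 7.751938, so |z| = sqrt(7.751938) = 2.7842 for both roots.
Moduli of all roots: 2.7842, 2.7842.
All moduli strictly greater than 1? Yes.
Verdict: Stationary.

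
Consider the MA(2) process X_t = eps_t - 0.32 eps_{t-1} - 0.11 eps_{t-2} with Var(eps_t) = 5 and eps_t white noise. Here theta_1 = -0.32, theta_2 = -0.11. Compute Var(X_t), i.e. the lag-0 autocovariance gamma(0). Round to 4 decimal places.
\gamma(0) = 5.5725

For an MA(q) process X_t = eps_t + sum_i theta_i eps_{t-i} with
Var(eps_t) = sigma^2, the variance is
  gamma(0) = sigma^2 * (1 + sum_i theta_i^2).
  sum_i theta_i^2 = (-0.32)^2 + (-0.11)^2 = 0.1024 + 0.0121 = 0.1145.
  gamma(0) = 5 * (1 + 0.1145) = 5 * 1.1145 = 5.5725.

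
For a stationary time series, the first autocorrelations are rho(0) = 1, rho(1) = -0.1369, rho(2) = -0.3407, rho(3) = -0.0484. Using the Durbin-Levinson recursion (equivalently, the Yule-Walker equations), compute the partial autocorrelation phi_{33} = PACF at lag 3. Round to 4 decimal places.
\phi_{33} = -0.1910

The PACF at lag k is phi_{kk}, the last component of the solution
to the Yule-Walker system G_k phi = r_k where
  (G_k)_{ij} = rho(|i - j|), (r_k)_i = rho(i), i,j = 1..k.
Equivalently, Durbin-Levinson gives phi_{kk} iteratively:
  phi_{11} = rho(1)
  phi_{kk} = [rho(k) - sum_{j=1..k-1} phi_{k-1,j} rho(k-j)]
            / [1 - sum_{j=1..k-1} phi_{k-1,j} rho(j)],
  phi_{k,j} = phi_{k-1,j} - phi_{kk} phi_{k-1,k-j},  j = 1..k-1.
Step k = 1:
  phi_11 = rho(1) = -0.1369.
Step k = 2:
  phi_22 = [rho(2) - phi_11 rho(1)] / [1 - phi_11 rho(1)] = [-0.3407 - (-0.1369)(-0.1369)] / [1 - (-0.1369)(-0.1369)]
         = -0.35944161 / 0.98125839 = -0.366307.
  Update: phi_21 = phi_11 - phi_22 phi_11 = -0.1369 - (-0.366307)(-0.1369) = -0.187047.
Step k = 3:
  phi_33 = [rho(3) - phi_21 rho(2) - phi_22 rho(1)] / [1 - phi_21 rho(1) - phi_22 rho(2)]
    numerator   = -0.0484 - (-0.187047)(-0.3407) - (-0.366307)(-0.1369) = -0.16227445
    denominator = 1 - (-0.187047)(-0.1369) - (-0.366307)(-0.3407) = 0.84959249
  phi_33 = -0.16227445 / 0.84959249 = -0.191.
Therefore phi_{33} = -0.1910.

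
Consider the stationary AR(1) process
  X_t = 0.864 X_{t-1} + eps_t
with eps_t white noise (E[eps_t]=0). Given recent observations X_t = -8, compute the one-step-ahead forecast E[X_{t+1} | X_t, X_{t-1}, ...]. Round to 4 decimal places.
E[X_{t+1} \mid \mathcal F_t] = -6.9120

For an AR(p) model X_t = c + sum_i phi_i X_{t-i} + eps_t, the
one-step-ahead conditional mean is
  E[X_{t+1} | X_t, ...] = c + sum_i phi_i X_{t+1-i}.
Substitute known values:
  E[X_{t+1} | ...] = (0.864) * (-8)
                   = -6.9120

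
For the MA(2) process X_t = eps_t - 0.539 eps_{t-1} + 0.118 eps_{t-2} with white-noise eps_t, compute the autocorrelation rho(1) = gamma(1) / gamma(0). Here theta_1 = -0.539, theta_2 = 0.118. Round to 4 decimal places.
\rho(1) = -0.4620

For an MA(q) process with theta_0 = 1, the autocovariance is
  gamma(k) = sigma^2 * sum_{i=0..q-k} theta_i * theta_{i+k},
and rho(k) = gamma(k) / gamma(0). Sigma^2 cancels.
  numerator   = (1)*(-0.539) + (-0.539)*(0.118) = -0.602602.
  denominator = (1)^2 + (-0.539)^2 + (0.118)^2 = 1.304445.
  rho(1) = -0.602602 / 1.304445 = -0.4620.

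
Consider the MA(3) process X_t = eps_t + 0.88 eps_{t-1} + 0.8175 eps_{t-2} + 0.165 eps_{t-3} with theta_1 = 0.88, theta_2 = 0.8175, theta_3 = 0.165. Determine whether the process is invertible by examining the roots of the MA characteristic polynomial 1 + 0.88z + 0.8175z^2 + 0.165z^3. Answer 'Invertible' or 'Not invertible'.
\text{Invertible}

The MA(q) characteristic polynomial is P(z) = 1 + 0.88z + 0.8175z^2 + 0.165z^3.
Invertibility requires all roots to lie outside the unit circle, i.e. |z| > 1 for every root.
Degree 3: look for a simple real root z0 first, then factor out (1 - z/z0) and solve the remaining quadratic.
Testing z0 = -4: P(-4) = 1 + (0.88)(-4) + (0.8175)(-4)^2 + (0.165)(-4)^3
  = 1 + (-3.52) + (13.08) + (-10.56) = 0.  So z_0 = -4 is a root, |z_0| = 4.
Divide out the factor (1 + 0.25 z) = (1 - z/z0) (since 1/z0 = -0.25):
  P(z) = (1 + 0.25 z)(1 + (0.63) z + (0.66) z^2)
  [check: z-coef 0.63 - (-0.25) = 0.88; z^2-coef 0.66 - (-0.25)(0.63) = 0.8175; z^3-coef -(-0.25)(0.66) = 0.165.]
Remaining roots from the quadratic factor 1 + (0.63) z + (0.66) z^2:
  Set 1 + (0.63) z + (0.66) z^2 = 0, i.e. a z^2 + b z + c = 0 with a = 0.66, b = 0.63, c = 1.
  Discriminant D = b^2 - 4ac = (0.63)^2 - 4*(0.66)*1 = 0.3969 - (2.64) = -2.2431.
  D < 0, so the roots are the complex-conjugate pair z = (-b +/- i sqrt(-D)) / (2a) = -0.4773 +/- 1.1346i.
  For a conjugate pair |z|^2 = z * conj(z) = (product of roots) = c/a = 1/(0.66) = 1.515152, so |z| = sqrt(1.515152) = 1.2309 for both roots.
Moduli of all roots: 4.0000, 1.2309, 1.2309.
All moduli strictly greater than 1? Yes.
Verdict: Invertible.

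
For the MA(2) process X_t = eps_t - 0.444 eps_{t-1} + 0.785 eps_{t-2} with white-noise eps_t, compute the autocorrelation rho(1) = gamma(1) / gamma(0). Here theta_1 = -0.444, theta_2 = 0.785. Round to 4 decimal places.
\rho(1) = -0.4371

For an MA(q) process with theta_0 = 1, the autocovariance is
  gamma(k) = sigma^2 * sum_{i=0..q-k} theta_i * theta_{i+k},
and rho(k) = gamma(k) / gamma(0). Sigma^2 cancels.
  numerator   = (1)*(-0.444) + (-0.444)*(0.785) = -0.79254.
  denominator = (1)^2 + (-0.444)^2 + (0.785)^2 = 1.813361.
  rho(1) = -0.79254 / 1.813361 = -0.4371.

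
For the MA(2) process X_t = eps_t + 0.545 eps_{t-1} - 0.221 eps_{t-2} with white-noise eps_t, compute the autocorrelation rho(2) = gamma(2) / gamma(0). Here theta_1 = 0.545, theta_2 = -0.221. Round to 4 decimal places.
\rho(2) = -0.1642

For an MA(q) process with theta_0 = 1, the autocovariance is
  gamma(k) = sigma^2 * sum_{i=0..q-k} theta_i * theta_{i+k},
and rho(k) = gamma(k) / gamma(0). Sigma^2 cancels.
  numerator   = (1)*(-0.221) = -0.221.
  denominator = (1)^2 + (0.545)^2 + (-0.221)^2 = 1.345866.
  rho(2) = -0.221 / 1.345866 = -0.1642.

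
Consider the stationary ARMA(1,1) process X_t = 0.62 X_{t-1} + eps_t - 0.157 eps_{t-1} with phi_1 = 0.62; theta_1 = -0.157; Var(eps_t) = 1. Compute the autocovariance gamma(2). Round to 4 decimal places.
\gamma(2) = 0.4209

Multiply the model equation by X_{t-k} and take expectations. With theta_0 = psi_0 = 1 and psi_j the MA(infinity) weights, this gives
  gamma(k) - sum_i phi_i gamma(k-i) = c_k,
  c_k = sigma^2 * sum_{j=k..q} theta_j psi_{j-k}   (c_k = 0 for k > q),
using gamma(-m) = gamma(m).
psi-weights needed (psi_j = theta_j + sum_i phi_i psi_{j-i}):
  psi_1 = theta_1 + phi_1 = -0.157 + (0.62) = 0.463
Right-hand sides:
  c_0 = sigma^2 (1 + theta_1 psi_1) = 1 * (1 + (-0.157)(0.463)) = 1 * 0.927309 = 0.927309
  c_1 = sigma^2 theta_1 = 1 * (-0.157) = -0.157
  c_2 = 0
Equations for k = 0 and k = 1 (AR order 1):
  gamma(0) = phi_1 gamma(1) + c_0
  gamma(1) = phi_1 gamma(0) + c_1
Substituting the second into the first: gamma(0) (1 - phi_1^2) = c_0 + phi_1 c_1, so
  gamma(0) = (c_0 + phi_1 c_1) / (1 - phi_1^2) = (0.927309 + (0.62)(-0.157)) / (1 - (0.62)^2) = 0.829969 / 0.6156 = 1.348228.
  gamma(1) = phi_1 gamma(0) + c_1 = (0.62)(1.348228) + (-0.157) = 0.678901.
For k = 2 (> q): gamma(2) = phi_1 gamma(1) = (0.62)(0.678901) = 0.420919.
Therefore gamma(2) = 0.4209 (to 4 decimal places).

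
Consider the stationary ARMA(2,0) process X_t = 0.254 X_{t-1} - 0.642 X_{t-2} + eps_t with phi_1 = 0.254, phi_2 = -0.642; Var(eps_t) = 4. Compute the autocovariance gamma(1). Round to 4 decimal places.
\gamma(1) = 1.0784

Multiply the model equation by X_{t-k} and take expectations. With theta_0 = psi_0 = 1 and psi_j the MA(infinity) weights, this gives
  gamma(k) - sum_i phi_i gamma(k-i) = c_k,
  c_k = sigma^2 * sum_{j=k..q} theta_j psi_{j-k}   (c_k = 0 for k > q),
using gamma(-m) = gamma(m).
Pure AR (q = 0): c_0 = sigma^2 = 4, c_k = 0 for k >= 1.
Equations for k = 0, 1, 2 (AR order 2, c_2 = 0):
  (E0) gamma(0) = phi_1 gamma(1) + phi_2 gamma(2) + c_0
  (E1) gamma(1) = phi_1 gamma(0) + phi_2 gamma(1) + c_1
  (E2) gamma(2) = phi_1 gamma(1) + phi_2 gamma(0)
From (E1): gamma(1) = A gamma(0) + B with
  A = phi_1 / (1 - phi_2) = 0.254 / 1.642 = 0.154689,   B = c_1 / (1 - phi_2) = 0 / 1.642 = 0.
Insert (E2) into (E0): gamma(0) (1 - phi_2^2) = phi_1 (1 + phi_2) gamma(1) + c_0.
  phi_1 (1 + phi_2) = (0.254)(0.358) = 0.090932,   1 - phi_2^2 = 0.587836.
Replace gamma(1) by A gamma(0) + B and collect gamma(0):
  gamma(0) [0.587836 - (0.090932)(0.154689)] = c_0 = 4
  gamma(0) * 0.57377 = 4
  gamma(0) = 4 / 0.57377 = 6.971437.
  gamma(1) = A gamma(0) = (0.154689)(6.971437) = 1.078407.
Therefore gamma(1) = 1.0784 (to 4 decimal places).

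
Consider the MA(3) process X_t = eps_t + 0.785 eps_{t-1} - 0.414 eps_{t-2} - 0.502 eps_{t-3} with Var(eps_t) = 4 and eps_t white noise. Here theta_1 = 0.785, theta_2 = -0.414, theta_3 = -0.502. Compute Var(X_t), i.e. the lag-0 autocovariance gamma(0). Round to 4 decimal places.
\gamma(0) = 8.1585

For an MA(q) process X_t = eps_t + sum_i theta_i eps_{t-i} with
Var(eps_t) = sigma^2, the variance is
  gamma(0) = sigma^2 * (1 + sum_i theta_i^2).
  sum_i theta_i^2 = (0.785)^2 + (-0.414)^2 + (-0.502)^2 = 0.616225 + 0.171396 + 0.252004 = 1.039625.
  gamma(0) = 4 * (1 + 1.039625) = 4 * 2.039625 = 8.1585.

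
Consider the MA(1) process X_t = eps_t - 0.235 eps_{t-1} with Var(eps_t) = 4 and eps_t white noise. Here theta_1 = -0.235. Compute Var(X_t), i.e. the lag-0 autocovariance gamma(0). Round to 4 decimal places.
\gamma(0) = 4.2209

For an MA(q) process X_t = eps_t + sum_i theta_i eps_{t-i} with
Var(eps_t) = sigma^2, the variance is
  gamma(0) = sigma^2 * (1 + sum_i theta_i^2).
  sum_i theta_i^2 = (-0.235)^2 = 0.055225.
  gamma(0) = 4 * (1 + 0.055225) = 4 * 1.055225 = 4.2209.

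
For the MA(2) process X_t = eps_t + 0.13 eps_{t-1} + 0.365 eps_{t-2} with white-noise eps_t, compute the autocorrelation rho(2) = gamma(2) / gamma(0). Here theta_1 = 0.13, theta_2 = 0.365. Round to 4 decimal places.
\rho(2) = 0.3174

For an MA(q) process with theta_0 = 1, the autocovariance is
  gamma(k) = sigma^2 * sum_{i=0..q-k} theta_i * theta_{i+k},
and rho(k) = gamma(k) / gamma(0). Sigma^2 cancels.
  numerator   = (1)*(0.365) = 0.365.
  denominator = (1)^2 + (0.13)^2 + (0.365)^2 = 1.150125.
  rho(2) = 0.365 / 1.150125 = 0.3174.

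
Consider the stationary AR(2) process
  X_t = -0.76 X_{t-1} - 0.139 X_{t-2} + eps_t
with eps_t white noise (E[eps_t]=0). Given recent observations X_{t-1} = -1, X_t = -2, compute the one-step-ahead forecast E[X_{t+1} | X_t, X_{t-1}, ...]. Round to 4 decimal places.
E[X_{t+1} \mid \mathcal F_t] = 1.6590

For an AR(p) model X_t = c + sum_i phi_i X_{t-i} + eps_t, the
one-step-ahead conditional mean is
  E[X_{t+1} | X_t, ...] = c + sum_i phi_i X_{t+1-i}.
Substitute known values:
  E[X_{t+1} | ...] = (-0.76) * (-2) + (-0.139) * (-1)
                   = 1.6590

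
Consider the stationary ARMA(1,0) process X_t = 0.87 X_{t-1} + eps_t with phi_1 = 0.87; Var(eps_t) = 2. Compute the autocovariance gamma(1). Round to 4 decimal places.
\gamma(1) = 7.1575

Multiply the model equation by X_{t-k} and take expectations. With theta_0 = psi_0 = 1 and psi_j the MA(infinity) weights, this gives
  gamma(k) - sum_i phi_i gamma(k-i) = c_k,
  c_k = sigma^2 * sum_{j=k..q} theta_j psi_{j-k}   (c_k = 0 for k > q),
using gamma(-m) = gamma(m).
Pure AR (q = 0): c_0 = sigma^2 = 2, c_k = 0 for k >= 1.
Equations for k = 0 and k = 1 (AR order 1):
  gamma(0) = phi_1 gamma(1) + c_0
  gamma(1) = phi_1 gamma(0) + c_1
Substituting the second into the first: gamma(0) (1 - phi_1^2) = c_0 + phi_1 c_1, so
  gamma(0) = c_0 / (1 - phi_1^2) = 2 / (1 - (0.87)^2) = 2 / 0.2431 = 8.227067.
  gamma(1) = phi_1 gamma(0) = (0.87)(8.227067) = 7.157548.
Therefore gamma(1) = 7.1575 (to 4 decimal places).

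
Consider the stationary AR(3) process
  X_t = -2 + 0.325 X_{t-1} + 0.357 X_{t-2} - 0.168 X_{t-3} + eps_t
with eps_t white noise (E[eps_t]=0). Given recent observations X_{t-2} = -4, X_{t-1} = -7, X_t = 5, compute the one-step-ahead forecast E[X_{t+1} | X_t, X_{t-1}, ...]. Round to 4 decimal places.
E[X_{t+1} \mid \mathcal F_t] = -2.2020

For an AR(p) model X_t = c + sum_i phi_i X_{t-i} + eps_t, the
one-step-ahead conditional mean is
  E[X_{t+1} | X_t, ...] = c + sum_i phi_i X_{t+1-i}.
Substitute known values:
  E[X_{t+1} | ...] = -2 + (0.325) * (5) + (0.357) * (-7) + (-0.168) * (-4)
                   = -2.2020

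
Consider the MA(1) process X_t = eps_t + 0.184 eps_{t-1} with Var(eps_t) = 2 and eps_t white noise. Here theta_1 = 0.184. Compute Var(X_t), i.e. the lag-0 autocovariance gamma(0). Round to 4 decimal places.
\gamma(0) = 2.0677

For an MA(q) process X_t = eps_t + sum_i theta_i eps_{t-i} with
Var(eps_t) = sigma^2, the variance is
  gamma(0) = sigma^2 * (1 + sum_i theta_i^2).
  sum_i theta_i^2 = (0.184)^2 = 0.033856.
  gamma(0) = 2 * (1 + 0.033856) = 2 * 1.033856 = 2.067712, which rounds to 2.0677.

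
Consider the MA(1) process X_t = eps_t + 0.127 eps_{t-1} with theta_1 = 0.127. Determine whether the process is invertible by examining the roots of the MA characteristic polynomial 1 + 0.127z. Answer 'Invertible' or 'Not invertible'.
\text{Invertible}

The MA(q) characteristic polynomial is P(z) = 1 + 0.127z.
Invertibility requires all roots to lie outside the unit circle, i.e. |z| > 1 for every root.
This is linear in z: 1 + (0.127) z = 0  =>  z = -1/(0.127) = -7.874016,  |z| = 7.874016.
Moduli of all roots: 7.8740.
All moduli strictly greater than 1? Yes.
Verdict: Invertible.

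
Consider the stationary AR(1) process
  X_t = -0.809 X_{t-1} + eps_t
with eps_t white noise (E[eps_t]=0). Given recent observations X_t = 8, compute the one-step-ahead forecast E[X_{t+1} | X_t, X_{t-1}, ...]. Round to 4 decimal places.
E[X_{t+1} \mid \mathcal F_t] = -6.4720

For an AR(p) model X_t = c + sum_i phi_i X_{t-i} + eps_t, the
one-step-ahead conditional mean is
  E[X_{t+1} | X_t, ...] = c + sum_i phi_i X_{t+1-i}.
Substitute known values:
  E[X_{t+1} | ...] = (-0.809) * (8)
                   = -6.4720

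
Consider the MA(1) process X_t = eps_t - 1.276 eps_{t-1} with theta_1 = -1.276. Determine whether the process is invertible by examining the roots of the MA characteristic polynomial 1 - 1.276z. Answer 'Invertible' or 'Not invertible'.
\text{Not invertible}

The MA(q) characteristic polynomial is P(z) = 1 - 1.276z.
Invertibility requires all roots to lie outside the unit circle, i.e. |z| > 1 for every root.
This is linear in z: 1 + (-1.276) z = 0  =>  z = -1/(-1.276) = 0.783699,  |z| = 0.783699.
Moduli of all roots: 0.7837.
All moduli strictly greater than 1? No.
Verdict: Not invertible.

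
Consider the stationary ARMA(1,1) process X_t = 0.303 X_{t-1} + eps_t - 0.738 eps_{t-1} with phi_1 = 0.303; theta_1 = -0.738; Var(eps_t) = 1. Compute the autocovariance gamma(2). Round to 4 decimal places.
\gamma(2) = -0.1127

Multiply the model equation by X_{t-k} and take expectations. With theta_0 = psi_0 = 1 and psi_j the MA(infinity) weights, this gives
  gamma(k) - sum_i phi_i gamma(k-i) = c_k,
  c_k = sigma^2 * sum_{j=k..q} theta_j psi_{j-k}   (c_k = 0 for k > q),
using gamma(-m) = gamma(m).
psi-weights needed (psi_j = theta_j + sum_i phi_i psi_{j-i}):
  psi_1 = theta_1 + phi_1 = -0.738 + (0.303) = -0.435
Right-hand sides:
  c_0 = sigma^2 (1 + theta_1 psi_1) = 1 * (1 + (-0.738)(-0.435)) = 1 * 1.32103 = 1.32103
  c_1 = sigma^2 theta_1 = 1 * (-0.738) = -0.738
  c_2 = 0
Equations for k = 0 and k = 1 (AR order 1):
  gamma(0) = phi_1 gamma(1) + c_0
  gamma(1) = phi_1 gamma(0) + c_1
Substituting the second into the first: gamma(0) (1 - phi_1^2) = c_0 + phi_1 c_1, so
  gamma(0) = (c_0 + phi_1 c_1) / (1 - phi_1^2) = (1.32103 + (0.303)(-0.738)) / (1 - (0.303)^2) = 1.097416 / 0.908191 = 1.208354.
  gamma(1) = phi_1 gamma(0) + c_1 = (0.303)(1.208354) + (-0.738) = -0.371869.
For k = 2 (> q): gamma(2) = phi_1 gamma(1) = (0.303)(-0.371869) = -0.112676.
Therefore gamma(2) = -0.1127 (to 4 decimal places).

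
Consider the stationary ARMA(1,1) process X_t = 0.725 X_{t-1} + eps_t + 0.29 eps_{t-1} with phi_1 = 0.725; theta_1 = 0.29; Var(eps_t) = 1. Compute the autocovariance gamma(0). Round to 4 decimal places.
\gamma(0) = 3.1718

Multiply the model equation by X_{t-k} and take expectations. With theta_0 = psi_0 = 1 and psi_j the MA(infinity) weights, this gives
  gamma(k) - sum_i phi_i gamma(k-i) = c_k,
  c_k = sigma^2 * sum_{j=k..q} theta_j psi_{j-k}   (c_k = 0 for k > q),
using gamma(-m) = gamma(m).
psi-weights needed (psi_j = theta_j + sum_i phi_i psi_{j-i}):
  psi_1 = theta_1 + phi_1 = 0.29 + (0.725) = 1.015
Right-hand sides:
  c_0 = sigma^2 (1 + theta_1 psi_1) = 1 * (1 + (0.29)(1.015)) = 1 * 1.29435 = 1.29435
  c_1 = sigma^2 theta_1 = 1 * (0.29) = 0.29
  c_2 = 0
Equations for k = 0 and k = 1 (AR order 1):
  gamma(0) = phi_1 gamma(1) + c_0
  gamma(1) = phi_1 gamma(0) + c_1
Substituting the second into the first: gamma(0) (1 - phi_1^2) = c_0 + phi_1 c_1, so
  gamma(0) = (c_0 + phi_1 c_1) / (1 - phi_1^2) = (1.29435 + (0.725)(0.29)) / (1 - (0.725)^2) = 1.5046 / 0.474375 = 3.171752.
Therefore gamma(0) = 3.1718 (to 4 decimal places).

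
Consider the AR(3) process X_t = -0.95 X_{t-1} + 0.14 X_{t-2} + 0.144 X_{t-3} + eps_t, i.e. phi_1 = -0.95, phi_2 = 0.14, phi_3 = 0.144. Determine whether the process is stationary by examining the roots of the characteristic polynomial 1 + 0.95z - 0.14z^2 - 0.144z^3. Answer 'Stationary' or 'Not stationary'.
\text{Stationary}

The AR(p) characteristic polynomial is P(z) = 1 + 0.95z - 0.14z^2 - 0.144z^3.
Stationarity requires all roots to lie outside the unit circle, i.e. |z| > 1 for every root.
Degree 3: look for a simple real root z0 first, then factor out (1 - z/z0) and solve the remaining quadratic.
Testing z0 = -2.5: P(-2.5) = 1 + (0.95)(-2.5) + (-0.14)(-2.5)^2 + (-0.144)(-2.5)^3
  = 1 + (-2.375) + (-0.875) + (2.25) = 0.  So z_0 = -2.5 is a root, |z_0| = 2.5.
Divide out the factor (1 + 0.4 z) = (1 - z/z0) (since 1/z0 = -0.4):
  P(z) = (1 + 0.4 z)(1 + (0.55) z + (-0.36) z^2)
  [check: z-coef 0.55 - (-0.4) = 0.95; z^2-coef -0.36 - (-0.4)(0.55) = -0.14; z^3-coef -(-0.4)(-0.36) = -0.144.]
Remaining roots from the quadratic factor 1 + (0.55) z + (-0.36) z^2:
  Set 1 + (0.55) z + (-0.36) z^2 = 0, i.e. a z^2 + b z + c = 0 with a = -0.36, b = 0.55, c = 1.
  Discriminant D = b^2 - 4ac = (0.55)^2 - 4*(-0.36)*1 = 0.3025 - (-1.44) = 1.7425.
  D >= 0, so the roots are real: z = (-b +/- sqrt(D)) / (2a) = (-0.55 +/- 1.320038) / (-0.72).
    z_1 = (-0.55 + 1.320038) / (-0.72) = -1.0695,   |z_1| = 1.0695.
    z_2 = (-0.55 - 1.320038) / (-0.72) = 2.5973,   |z_2| = 2.5973.
Moduli of all roots: 2.5000, 1.0695, 2.5973.
All moduli strictly greater than 1? Yes.
Verdict: Stationary.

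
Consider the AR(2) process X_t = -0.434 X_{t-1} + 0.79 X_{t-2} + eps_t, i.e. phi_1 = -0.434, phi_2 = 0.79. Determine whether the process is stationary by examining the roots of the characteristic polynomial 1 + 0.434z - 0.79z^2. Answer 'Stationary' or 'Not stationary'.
\text{Not stationary}

The AR(p) characteristic polynomial is P(z) = 1 + 0.434z - 0.79z^2.
Stationarity requires all roots to lie outside the unit circle, i.e. |z| > 1 for every root.
Set 1 + (0.434) z + (-0.79) z^2 = 0, i.e. a z^2 + b z + c = 0 with a = -0.79, b = 0.434, c = 1.
Discriminant D = b^2 - 4ac = (0.434)^2 - 4*(-0.79)*1 = 0.188356 - (-3.16) = 3.348356.
D >= 0, so the roots are real: z = (-b +/- sqrt(D)) / (2a) = (-0.434 +/- 1.829851) / (-1.58).
  z_1 = (-0.434 + 1.829851) / (-1.58) = -0.8835,   |z_1| = 0.8835.
  z_2 = (-0.434 - 1.829851) / (-1.58) = 1.4328,   |z_2| = 1.4328.
Moduli of all roots: 0.8835, 1.4328.
All moduli strictly greater than 1? No.
Verdict: Not stationary.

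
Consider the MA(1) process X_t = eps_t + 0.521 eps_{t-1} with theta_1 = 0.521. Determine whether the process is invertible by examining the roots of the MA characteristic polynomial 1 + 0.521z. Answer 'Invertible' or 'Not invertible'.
\text{Invertible}

The MA(q) characteristic polynomial is P(z) = 1 + 0.521z.
Invertibility requires all roots to lie outside the unit circle, i.e. |z| > 1 for every root.
This is linear in z: 1 + (0.521) z = 0  =>  z = -1/(0.521) = -1.919386,  |z| = 1.919386.
Moduli of all roots: 1.9194.
All moduli strictly greater than 1? Yes.
Verdict: Invertible.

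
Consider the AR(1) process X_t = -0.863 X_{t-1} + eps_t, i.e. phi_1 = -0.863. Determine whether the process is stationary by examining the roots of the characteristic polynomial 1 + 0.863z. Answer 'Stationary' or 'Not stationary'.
\text{Stationary}

The AR(p) characteristic polynomial is P(z) = 1 + 0.863z.
Stationarity requires all roots to lie outside the unit circle, i.e. |z| > 1 for every root.
This is linear in z: 1 + (0.863) z = 0  =>  z = -1/(0.863) = -1.158749,  |z| = 1.158749.
Moduli of all roots: 1.1587.
All moduli strictly greater than 1? Yes.
Verdict: Stationary.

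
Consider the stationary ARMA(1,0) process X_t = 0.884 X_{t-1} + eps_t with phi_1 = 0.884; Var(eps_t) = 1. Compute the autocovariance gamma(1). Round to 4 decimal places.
\gamma(1) = 4.0450

Multiply the model equation by X_{t-k} and take expectations. With theta_0 = psi_0 = 1 and psi_j the MA(infinity) weights, this gives
  gamma(k) - sum_i phi_i gamma(k-i) = c_k,
  c_k = sigma^2 * sum_{j=k..q} theta_j psi_{j-k}   (c_k = 0 for k > q),
using gamma(-m) = gamma(m).
Pure AR (q = 0): c_0 = sigma^2 = 1, c_k = 0 for k >= 1.
Equations for k = 0 and k = 1 (AR order 1):
  gamma(0) = phi_1 gamma(1) + c_0
  gamma(1) = phi_1 gamma(0) + c_1
Substituting the second into the first: gamma(0) (1 - phi_1^2) = c_0 + phi_1 c_1, so
  gamma(0) = c_0 / (1 - phi_1^2) = 1 / (1 - (0.884)^2) = 1 / 0.218544 = 4.575738.
  gamma(1) = phi_1 gamma(0) = (0.884)(4.575738) = 4.044952.
Therefore gamma(1) = 4.0450 (to 4 decimal places).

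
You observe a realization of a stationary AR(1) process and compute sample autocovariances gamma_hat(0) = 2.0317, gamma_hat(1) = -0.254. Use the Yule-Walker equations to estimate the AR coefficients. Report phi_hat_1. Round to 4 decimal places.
\hat\phi_{1} = -0.1250

The Yule-Walker equations for an AR(p) process read, in matrix form,
  Gamma_p phi = r_p,   with   (Gamma_p)_{ij} = gamma(|i - j|),
                       (r_p)_i = gamma(i),   i,j = 1..p.
Substitute the sample gammas (Toeplitz matrix and right-hand side of size 1):
  Gamma_p = [[2.0317]]
  r_p     = [-0.254]
With p = 1 this is the single equation gamma(0) phi_1 = gamma(1):
  phi_hat_1 = gamma(1) / gamma(0) = -0.254 / 2.0317 = -0.1250.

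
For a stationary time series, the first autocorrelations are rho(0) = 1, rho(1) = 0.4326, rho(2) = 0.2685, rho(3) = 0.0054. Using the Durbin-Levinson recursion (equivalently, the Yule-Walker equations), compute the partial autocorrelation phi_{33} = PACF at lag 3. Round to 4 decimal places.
\phi_{33} = -0.1770

The PACF at lag k is phi_{kk}, the last component of the solution
to the Yule-Walker system G_k phi = r_k where
  (G_k)_{ij} = rho(|i - j|), (r_k)_i = rho(i), i,j = 1..k.
Equivalently, Durbin-Levinson gives phi_{kk} iteratively:
  phi_{11} = rho(1)
  phi_{kk} = [rho(k) - sum_{j=1..k-1} phi_{k-1,j} rho(k-j)]
            / [1 - sum_{j=1..k-1} phi_{k-1,j} rho(j)],
  phi_{k,j} = phi_{k-1,j} - phi_{kk} phi_{k-1,k-j},  j = 1..k-1.
Step k = 1:
  phi_11 = rho(1) = 0.4326.
Step k = 2:
  phi_22 = [rho(2) - phi_11 rho(1)] / [1 - phi_11 rho(1)] = [0.2685 - (0.4326)(0.4326)] / [1 - (0.4326)(0.4326)]
         = 0.08135724 / 0.81285724 = 0.100088.
  Update: phi_21 = phi_11 - phi_22 phi_11 = 0.4326 - (0.100088)(0.4326) = 0.389302.
Step k = 3:
  phi_33 = [rho(3) - phi_21 rho(2) - phi_22 rho(1)] / [1 - phi_21 rho(1) - phi_22 rho(2)]
    numerator   = 0.0054 - (0.389302)(0.2685) - (0.100088)(0.4326) = -0.14242563
    denominator = 1 - (0.389302)(0.4326) - (0.100088)(0.2685) = 0.80471436
  phi_33 = -0.14242563 / 0.80471436 = -0.177.
Therefore phi_{33} = -0.1770.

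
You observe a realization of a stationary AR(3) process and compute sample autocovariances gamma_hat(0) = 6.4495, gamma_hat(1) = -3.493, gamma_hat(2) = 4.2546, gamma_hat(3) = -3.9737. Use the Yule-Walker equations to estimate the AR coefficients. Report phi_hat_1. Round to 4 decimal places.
\hat\phi_{1} = -0.0970

The Yule-Walker equations for an AR(p) process read, in matrix form,
  Gamma_p phi = r_p,   with   (Gamma_p)_{ij} = gamma(|i - j|),
                       (r_p)_i = gamma(i),   i,j = 1..p.
Substitute the sample gammas (Toeplitz matrix and right-hand side of size 3):
  Gamma_p = [[6.4495, -3.493, 4.2546], [-3.493, 6.4495, -3.493], [4.2546, -3.493, 6.4495]]
  r_p     = [-3.493, 4.2546, -3.9737]
Written out (R1..R3):
  (R1) 6.4495 phi_1 - 3.493 phi_2 + 4.2546 phi_3 = -3.493
  (R2) -3.493 phi_1 + 6.4495 phi_2 - 3.493 phi_3 = 4.2546
  (R3) 4.2546 phi_1 - 3.493 phi_2 + 6.4495 phi_3 = -3.9737
Gaussian elimination:
  R2 <- R2 - (-3.493/6.4495) R1 = R2 - (-0.541592) R1:  4.557718 phi_2 - 1.188741 phi_3 = 2.362818
  R3 <- R3 - (4.2546/6.4495) R1 = R3 - (0.659679) R1:  -1.188741 phi_2 + 3.64283 phi_3 = -1.669441
  R3 <- R3 - (-1.188741/4.557718) R2 = R3 - (-0.260819) R2:  3.332783 phi_3 = -1.053172
Back-substitution:
  phi_hat_3 = -1.053172 / 3.332783 = -0.316004
  phi_hat_2 = (2.362818 - (-1.188741)(-0.316004)) / 4.557718 = 0.436001
  phi_hat_1 = (-3.493 - (-3.493)(0.436001) - (4.2546)(-0.316004)) / 6.4495 = -0.096996
So phi_hat = [-0.0970, 0.4360, -0.3160].
Therefore phi_hat_1 = -0.0970.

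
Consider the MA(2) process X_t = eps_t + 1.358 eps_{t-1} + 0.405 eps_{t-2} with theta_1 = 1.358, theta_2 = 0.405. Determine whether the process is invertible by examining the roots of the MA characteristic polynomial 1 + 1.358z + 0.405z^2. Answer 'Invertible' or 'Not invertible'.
\text{Invertible}

The MA(q) characteristic polynomial is P(z) = 1 + 1.358z + 0.405z^2.
Invertibility requires all roots to lie outside the unit circle, i.e. |z| > 1 for every root.
Set 1 + (1.358) z + (0.405) z^2 = 0, i.e. a z^2 + b z + c = 0 with a = 0.405, b = 1.358, c = 1.
Discriminant D = b^2 - 4ac = (1.358)^2 - 4*(0.405)*1 = 1.844164 - (1.62) = 0.224164.
D >= 0, so the roots are real: z = (-b +/- sqrt(D)) / (2a) = (-1.358 +/- 0.47346) / (0.81).
  z_1 = (-1.358 + 0.47346) / (0.81) = -1.092,   |z_1| = 1.092.
  z_2 = (-1.358 - 0.47346) / (0.81) = -2.2611,   |z_2| = 2.2611.
Moduli of all roots: 1.0920, 2.2611.
All moduli strictly greater than 1? Yes.
Verdict: Invertible.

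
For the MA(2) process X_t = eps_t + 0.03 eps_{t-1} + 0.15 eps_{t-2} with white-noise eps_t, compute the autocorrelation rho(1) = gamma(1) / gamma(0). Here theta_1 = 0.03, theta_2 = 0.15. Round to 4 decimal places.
\rho(1) = 0.0337

For an MA(q) process with theta_0 = 1, the autocovariance is
  gamma(k) = sigma^2 * sum_{i=0..q-k} theta_i * theta_{i+k},
and rho(k) = gamma(k) / gamma(0). Sigma^2 cancels.
  numerator   = (1)*(0.03) + (0.03)*(0.15) = 0.0345.
  denominator = (1)^2 + (0.03)^2 + (0.15)^2 = 1.0234.
  rho(1) = 0.0345 / 1.0234 = 0.0337.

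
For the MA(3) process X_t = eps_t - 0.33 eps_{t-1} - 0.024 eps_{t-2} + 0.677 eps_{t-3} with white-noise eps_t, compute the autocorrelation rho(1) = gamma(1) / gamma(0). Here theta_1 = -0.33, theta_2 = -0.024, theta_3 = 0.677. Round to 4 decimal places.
\rho(1) = -0.2158

For an MA(q) process with theta_0 = 1, the autocovariance is
  gamma(k) = sigma^2 * sum_{i=0..q-k} theta_i * theta_{i+k},
and rho(k) = gamma(k) / gamma(0). Sigma^2 cancels.
  numerator   = (1)*(-0.33) + (-0.33)*(-0.024) + (-0.024)*(0.677) = -0.338328.
  denominator = (1)^2 + (-0.33)^2 + (-0.024)^2 + (0.677)^2 = 1.567805.
  rho(1) = -0.338328 / 1.567805 = -0.2158.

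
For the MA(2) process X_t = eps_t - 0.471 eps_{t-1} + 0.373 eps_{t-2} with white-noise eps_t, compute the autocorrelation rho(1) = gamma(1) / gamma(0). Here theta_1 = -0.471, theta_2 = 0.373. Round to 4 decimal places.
\rho(1) = -0.4752

For an MA(q) process with theta_0 = 1, the autocovariance is
  gamma(k) = sigma^2 * sum_{i=0..q-k} theta_i * theta_{i+k},
and rho(k) = gamma(k) / gamma(0). Sigma^2 cancels.
  numerator   = (1)*(-0.471) + (-0.471)*(0.373) = -0.646683.
  denominator = (1)^2 + (-0.471)^2 + (0.373)^2 = 1.36097.
  rho(1) = -0.646683 / 1.36097 = -0.4752.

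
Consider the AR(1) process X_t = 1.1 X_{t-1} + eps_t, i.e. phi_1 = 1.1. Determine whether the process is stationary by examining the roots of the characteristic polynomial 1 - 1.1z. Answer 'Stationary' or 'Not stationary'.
\text{Not stationary}

The AR(p) characteristic polynomial is P(z) = 1 - 1.1z.
Stationarity requires all roots to lie outside the unit circle, i.e. |z| > 1 for every root.
This is linear in z: 1 + (-1.1) z = 0  =>  z = -1/(-1.1) = 0.909091,  |z| = 0.909091.
Moduli of all roots: 0.9091.
All moduli strictly greater than 1? No.
Verdict: Not stationary.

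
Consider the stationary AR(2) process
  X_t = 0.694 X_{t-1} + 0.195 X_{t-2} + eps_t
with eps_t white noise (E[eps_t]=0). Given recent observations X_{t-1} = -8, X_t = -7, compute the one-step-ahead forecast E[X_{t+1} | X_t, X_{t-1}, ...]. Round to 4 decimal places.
E[X_{t+1} \mid \mathcal F_t] = -6.4180

For an AR(p) model X_t = c + sum_i phi_i X_{t-i} + eps_t, the
one-step-ahead conditional mean is
  E[X_{t+1} | X_t, ...] = c + sum_i phi_i X_{t+1-i}.
Substitute known values:
  E[X_{t+1} | ...] = (0.694) * (-7) + (0.195) * (-8)
                   = -6.4180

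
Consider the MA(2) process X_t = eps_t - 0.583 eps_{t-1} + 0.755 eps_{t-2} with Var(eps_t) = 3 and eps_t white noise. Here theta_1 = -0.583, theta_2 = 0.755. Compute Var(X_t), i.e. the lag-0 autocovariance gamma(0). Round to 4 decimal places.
\gamma(0) = 5.7297

For an MA(q) process X_t = eps_t + sum_i theta_i eps_{t-i} with
Var(eps_t) = sigma^2, the variance is
  gamma(0) = sigma^2 * (1 + sum_i theta_i^2).
  sum_i theta_i^2 = (-0.583)^2 + (0.755)^2 = 0.339889 + 0.570025 = 0.909914.
  gamma(0) = 3 * (1 + 0.909914) = 3 * 1.909914 = 5.729742, which rounds to 5.7297.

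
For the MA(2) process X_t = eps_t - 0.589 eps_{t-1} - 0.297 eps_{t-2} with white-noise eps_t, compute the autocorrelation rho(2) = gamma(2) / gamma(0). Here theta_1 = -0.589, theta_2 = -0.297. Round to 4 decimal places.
\rho(2) = -0.2069

For an MA(q) process with theta_0 = 1, the autocovariance is
  gamma(k) = sigma^2 * sum_{i=0..q-k} theta_i * theta_{i+k},
and rho(k) = gamma(k) / gamma(0). Sigma^2 cancels.
  numerator   = (1)*(-0.297) = -0.297.
  denominator = (1)^2 + (-0.589)^2 + (-0.297)^2 = 1.43513.
  rho(2) = -0.297 / 1.43513 = -0.2069.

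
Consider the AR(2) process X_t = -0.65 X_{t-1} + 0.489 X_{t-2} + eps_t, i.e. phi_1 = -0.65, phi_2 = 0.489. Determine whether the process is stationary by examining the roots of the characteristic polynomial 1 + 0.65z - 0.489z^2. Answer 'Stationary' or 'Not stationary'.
\text{Not stationary}

The AR(p) characteristic polynomial is P(z) = 1 + 0.65z - 0.489z^2.
Stationarity requires all roots to lie outside the unit circle, i.e. |z| > 1 for every root.
Set 1 + (0.65) z + (-0.489) z^2 = 0, i.e. a z^2 + b z + c = 0 with a = -0.489, b = 0.65, c = 1.
Discriminant D = b^2 - 4ac = (0.65)^2 - 4*(-0.489)*1 = 0.4225 - (-1.956) = 2.3785.
D >= 0, so the roots are real: z = (-b +/- sqrt(D)) / (2a) = (-0.65 +/- 1.542239) / (-0.978).
  z_1 = (-0.65 + 1.542239) / (-0.978) = -0.9123,   |z_1| = 0.9123.
  z_2 = (-0.65 - 1.542239) / (-0.978) = 2.2416,   |z_2| = 2.2416.
Moduli of all roots: 0.9123, 2.2416.
All moduli strictly greater than 1? No.
Verdict: Not stationary.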